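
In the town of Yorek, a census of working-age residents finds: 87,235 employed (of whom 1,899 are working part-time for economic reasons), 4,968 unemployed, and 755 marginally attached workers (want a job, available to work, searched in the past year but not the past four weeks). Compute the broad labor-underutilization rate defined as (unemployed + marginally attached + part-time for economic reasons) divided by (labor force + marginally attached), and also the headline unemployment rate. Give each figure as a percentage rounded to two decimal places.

Broad underutilization rate ≈ 8.20%; headline unemployment rate ≈ 5.39%.

Labor force = 87,235 + 4,968 = 92,203.
Numerator = 4,968 + 755 + 1,899 = 7,622.
Denominator = 92,203 + 755 = 92,958.
Broad rate = 7,622 / 92,958 = 8.20%.
Headline unemployment rate = 4,968 / 92,203 = 5.39%.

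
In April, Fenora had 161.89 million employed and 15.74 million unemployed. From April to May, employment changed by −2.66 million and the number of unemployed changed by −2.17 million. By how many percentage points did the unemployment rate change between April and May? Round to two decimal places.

The unemployment rate changed by −1.01 percentage points.

April: labor force = 161.89 + 15.74 = 177.63; u = 15.74/177.63 = 8.86%.
May: labor force = 159.23 + 13.57 = 172.80; u = 13.57/172.80 = 7.85%.
Change = 7.85% − 8.86% = −1.01 pp.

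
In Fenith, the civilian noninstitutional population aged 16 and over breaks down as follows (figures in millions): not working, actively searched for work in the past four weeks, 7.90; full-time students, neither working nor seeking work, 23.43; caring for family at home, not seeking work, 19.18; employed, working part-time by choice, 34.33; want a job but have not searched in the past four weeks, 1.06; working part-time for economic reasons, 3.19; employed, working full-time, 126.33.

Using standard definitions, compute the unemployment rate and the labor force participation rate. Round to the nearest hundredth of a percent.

Employed = 34.33 + 3.19 + 126.33 = 163.85 million (anyone who worked, including part-time for economic reasons, counts as employed).
Unemployed = 7.90 million.
Labor force = 163.85 + 7.90 = 171.75 million.
Not in labor force = 23.43 + 19.18 + 1.06 = 43.67 million (those not working and not actively searching are outside the labor force — including those who want a job but have given up searching).
Civilian working-age population = 171.75 + 43.67 = 215.42 million.
Unemployment rate = 7.90 / 171.75 = 4.60%.
Labor force participation rate = 171.75 / 215.42 = 79.73%.

Unemployment rate ≈ 4.60%; labor force participation rate ≈ 79.73%.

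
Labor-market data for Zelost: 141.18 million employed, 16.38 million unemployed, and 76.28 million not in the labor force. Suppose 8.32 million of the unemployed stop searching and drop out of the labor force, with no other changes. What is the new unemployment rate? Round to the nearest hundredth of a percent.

Initially, labor force = 141.18 + 16.38 = 157.56 million, so u = 16.38/157.56 = 10.40%.
After the change, unemployed and labor force both fall by 8.32 → E = 141.18, U = 8.06, labor force = 149.24 million.
New unemployment rate = 8.06 / 149.24 = 5.40%.

New unemployment rate ≈ 5.40%.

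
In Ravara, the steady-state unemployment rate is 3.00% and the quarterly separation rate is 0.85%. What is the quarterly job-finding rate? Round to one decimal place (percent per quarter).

From u* = s/(s+f): f = s·(1−u)/u.
f = 0.85 × (1 − 0.0300) / 0.0300 = 0.8245 / 0.0300 ≈ 27.5% per quarter.

Job-finding rate ≈ 27.5% per quarter.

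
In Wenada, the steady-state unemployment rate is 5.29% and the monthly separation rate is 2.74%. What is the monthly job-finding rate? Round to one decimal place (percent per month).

Job-finding rate ≈ 49.1% per month.

From u* = s/(s+f): f = s·(1−u)/u.
f = 2.74 × (1 − 0.0529) / 0.0529 = 2.5951 / 0.0529 ≈ 49.1% per month.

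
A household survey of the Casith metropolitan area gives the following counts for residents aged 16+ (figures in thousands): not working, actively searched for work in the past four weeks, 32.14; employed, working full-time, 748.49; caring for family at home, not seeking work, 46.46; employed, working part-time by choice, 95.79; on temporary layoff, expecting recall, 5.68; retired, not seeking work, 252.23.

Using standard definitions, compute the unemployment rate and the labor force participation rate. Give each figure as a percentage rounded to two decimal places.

Unemployment rate ≈ 4.29%; labor force participation rate ≈ 74.70%.

Employed = 748.49 + 95.79 = 844.28 thousand.
Unemployed = 32.14 + 5.68 = 37.82 thousand (jobless and actively searching, or on temporary layoff).
Labor force = 844.28 + 37.82 = 882.10 thousand.
Not in labor force = 46.46 + 252.23 = 298.69 thousand (those not working and not actively searching are outside the labor force).
Civilian working-age population = 882.10 + 298.69 = 1,180.79 thousand.
Unemployment rate = 37.82 / 882.10 = 4.29%.
Labor force participation rate = 882.10 / 1,180.79 = 74.70%.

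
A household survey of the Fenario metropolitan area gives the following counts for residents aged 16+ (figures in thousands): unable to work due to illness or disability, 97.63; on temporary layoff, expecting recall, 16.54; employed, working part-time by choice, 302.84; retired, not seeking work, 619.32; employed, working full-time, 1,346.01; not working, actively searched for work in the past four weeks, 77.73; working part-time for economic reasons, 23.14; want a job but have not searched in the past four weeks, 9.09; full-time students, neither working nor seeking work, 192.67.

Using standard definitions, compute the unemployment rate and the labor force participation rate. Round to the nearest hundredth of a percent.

Employed = 302.84 + 1,346.01 + 23.14 = 1,671.99 thousand (anyone who worked, including part-time for economic reasons, counts as employed).
Unemployed = 16.54 + 77.73 = 94.27 thousand (jobless and actively searching, or on temporary layoff).
Labor force = 1,671.99 + 94.27 = 1,766.26 thousand.
Not in labor force = 97.63 + 619.32 + 9.09 + 192.67 = 918.71 thousand (those not working and not actively searching are outside the labor force — including those who want a job but have given up searching).
Civilian working-age population = 1,766.26 + 918.71 = 2,684.97 thousand.
Unemployment rate = 94.27 / 1,766.26 = 5.34%.
Labor force participation rate = 1,766.26 / 2,684.97 = 65.78%.

Unemployment rate ≈ 5.34%; labor force participation rate ≈ 65.78%.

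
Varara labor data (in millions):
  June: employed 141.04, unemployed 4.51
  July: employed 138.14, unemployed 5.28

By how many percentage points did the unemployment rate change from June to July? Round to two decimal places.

The unemployment rate changed by +0.58 percentage points.

June: labor force = 141.04 + 4.51 = 145.55; u = 4.51/145.55 = 3.10%.
July: labor force = 138.14 + 5.28 = 143.42; u = 5.28/143.42 = 3.68%.
Change = 3.68% − 3.10% = +0.58 pp.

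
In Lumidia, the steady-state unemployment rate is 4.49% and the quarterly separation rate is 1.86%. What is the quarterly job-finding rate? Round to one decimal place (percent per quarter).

Job-finding rate ≈ 39.6% per quarter.

From u* = s/(s+f): f = s·(1−u)/u.
f = 1.86 × (1 − 0.0449) / 0.0449 = 1.7765 / 0.0449 ≈ 39.6% per quarter.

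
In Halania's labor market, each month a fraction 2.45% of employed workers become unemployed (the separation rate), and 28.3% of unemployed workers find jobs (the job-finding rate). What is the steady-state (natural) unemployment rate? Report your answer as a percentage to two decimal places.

Steady-state unemployment rate ≈ 7.97%.

At steady state the flows balance: s·E = f·U, so U/(E+U) = s/(s+f).
u* = 2.45 / (2.45 + 28.3) = 2.45 / 30.75 = 7.97%.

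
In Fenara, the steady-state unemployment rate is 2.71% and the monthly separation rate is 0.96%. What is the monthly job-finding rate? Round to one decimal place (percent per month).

From u* = s/(s+f): f = s·(1−u)/u.
f = 0.96 × (1 − 0.0271) / 0.0271 = 0.9340 / 0.0271 ≈ 34.5% per month.

Job-finding rate ≈ 34.5% per month.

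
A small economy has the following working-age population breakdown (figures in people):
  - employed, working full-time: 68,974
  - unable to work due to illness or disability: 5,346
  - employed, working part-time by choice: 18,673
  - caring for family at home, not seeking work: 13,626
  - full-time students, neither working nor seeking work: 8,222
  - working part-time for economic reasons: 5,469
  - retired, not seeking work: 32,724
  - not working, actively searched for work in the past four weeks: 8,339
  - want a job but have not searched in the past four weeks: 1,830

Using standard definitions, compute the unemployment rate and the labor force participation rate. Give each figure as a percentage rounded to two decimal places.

Employed = 68,974 + 18,673 + 5,469 = 93,116 (anyone who worked, including part-time for economic reasons, counts as employed).
Unemployed = 8,339.
Labor force = 93,116 + 8,339 = 101,455.
Not in labor force = 5,346 + 13,626 + 8,222 + 32,724 + 1,830 = 61,748 (those not working and not actively searching are outside the labor force — including those who want a job but have given up searching).
Civilian working-age population = 101,455 + 61,748 = 163,203.
Unemployment rate = 8,339 / 101,455 = 8.22%.
Labor force participation rate = 101,455 / 163,203 = 62.16%.

Unemployment rate ≈ 8.22%; labor force participation rate ≈ 62.16%.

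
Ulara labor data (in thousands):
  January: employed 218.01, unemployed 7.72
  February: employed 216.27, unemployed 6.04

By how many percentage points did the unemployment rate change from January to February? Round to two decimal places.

January: labor force = 218.01 + 7.72 = 225.73; u = 7.72/225.73 = 3.42%.
February: labor force = 216.27 + 6.04 = 222.31; u = 6.04/222.31 = 2.72%.
Change = 2.72% − 3.42% = −0.70 pp.

The unemployment rate changed by −0.70 percentage points.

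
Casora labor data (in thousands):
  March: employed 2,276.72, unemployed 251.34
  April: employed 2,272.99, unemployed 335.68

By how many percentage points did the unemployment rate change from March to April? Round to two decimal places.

The unemployment rate changed by +2.93 percentage points.

March: labor force = 2,276.72 + 251.34 = 2,528.06; u = 251.34/2,528.06 = 9.94%.
April: labor force = 2,272.99 + 335.68 = 2,608.67; u = 335.68/2,608.67 = 12.87%.
Change = 12.87% − 9.94% = +2.93 pp.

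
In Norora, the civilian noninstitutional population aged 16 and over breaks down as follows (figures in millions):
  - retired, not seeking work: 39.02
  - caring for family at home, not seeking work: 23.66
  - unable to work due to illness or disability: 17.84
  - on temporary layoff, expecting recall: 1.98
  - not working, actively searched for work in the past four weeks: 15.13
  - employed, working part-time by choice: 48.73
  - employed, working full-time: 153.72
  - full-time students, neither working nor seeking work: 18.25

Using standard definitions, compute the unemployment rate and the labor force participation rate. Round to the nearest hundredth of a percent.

Employed = 48.73 + 153.72 = 202.45 million.
Unemployed = 1.98 + 15.13 = 17.11 million (jobless and actively searching, or on temporary layoff).
Labor force = 202.45 + 17.11 = 219.56 million.
Not in labor force = 39.02 + 23.66 + 17.84 + 18.25 = 98.77 million (those not working and not actively searching are outside the labor force).
Civilian working-age population = 219.56 + 98.77 = 318.33 million.
Unemployment rate = 17.11 / 219.56 = 7.79%.
Labor force participation rate = 219.56 / 318.33 = 68.97%.

Unemployment rate ≈ 7.79%; labor force participation rate ≈ 68.97%.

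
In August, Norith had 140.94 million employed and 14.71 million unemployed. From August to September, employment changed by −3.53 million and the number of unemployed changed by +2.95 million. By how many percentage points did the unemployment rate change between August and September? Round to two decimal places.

August: labor force = 140.94 + 14.71 = 155.65; u = 14.71/155.65 = 9.45%.
September: labor force = 137.41 + 17.66 = 155.07; u = 17.66/155.07 = 11.39%.
Change = 11.39% − 9.45% = +1.94 pp.

The unemployment rate changed by +1.94 percentage points.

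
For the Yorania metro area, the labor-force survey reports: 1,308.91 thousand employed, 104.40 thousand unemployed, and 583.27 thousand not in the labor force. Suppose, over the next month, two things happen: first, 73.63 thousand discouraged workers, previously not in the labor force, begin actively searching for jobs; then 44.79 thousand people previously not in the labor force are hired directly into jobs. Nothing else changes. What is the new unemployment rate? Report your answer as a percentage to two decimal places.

Initially, labor force = 1,308.91 + 104.40 = 1,413.31 thousand, so u = 104.40/1,413.31 = 7.39%.
After the first change, unemployed and labor force both rise by 73.63 → E = 1,308.91, U = 178.03, labor force = 1,486.94 thousand.
After the second change, employed and labor force both rise by 44.79; unemployed unchanged → E = 1,353.70, U = 178.03, labor force = 1,531.73 thousand.
New unemployment rate = 178.03 / 1,531.73 = 11.62%.

New unemployment rate ≈ 11.62%.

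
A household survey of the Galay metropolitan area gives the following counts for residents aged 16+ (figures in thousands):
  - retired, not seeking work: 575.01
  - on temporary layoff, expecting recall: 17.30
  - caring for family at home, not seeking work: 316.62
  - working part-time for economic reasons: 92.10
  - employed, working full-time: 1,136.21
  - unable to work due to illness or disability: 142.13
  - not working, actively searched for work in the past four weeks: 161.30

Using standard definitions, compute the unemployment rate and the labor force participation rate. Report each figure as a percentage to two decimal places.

Employed = 92.10 + 1,136.21 = 1,228.31 thousand (anyone who worked, including part-time for economic reasons, counts as employed).
Unemployed = 17.30 + 161.30 = 178.60 thousand (jobless and actively searching, or on temporary layoff).
Labor force = 1,228.31 + 178.60 = 1,406.91 thousand.
Not in labor force = 575.01 + 316.62 + 142.13 = 1,033.76 thousand (those not working and not actively searching are outside the labor force).
Civilian working-age population = 1,406.91 + 1,033.76 = 2,440.67 thousand.
Unemployment rate = 178.60 / 1,406.91 = 12.69%.
Labor force participation rate = 1,406.91 / 2,440.67 = 57.64%.

Unemployment rate ≈ 12.69%; labor force participation rate ≈ 57.64%.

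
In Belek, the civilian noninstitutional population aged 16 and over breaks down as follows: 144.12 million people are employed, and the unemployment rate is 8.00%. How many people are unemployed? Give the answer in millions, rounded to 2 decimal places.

Let U be the number unemployed. The labor force is E + U, and U/(E+U) = 0.0800.
So U = 0.0800 × 144.12 / (1 − 0.0800) = 11.5296 / 0.9200 ≈ 12.53 million.

About 12.53 million are unemployed.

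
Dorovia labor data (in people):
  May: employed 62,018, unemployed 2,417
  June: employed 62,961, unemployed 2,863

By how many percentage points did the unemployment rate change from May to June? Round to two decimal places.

May: labor force = 62,018 + 2,417 = 64,435; u = 2,417/64,435 = 3.75%.
June: labor force = 62,961 + 2,863 = 65,824; u = 2,863/65,824 = 4.35%.
Change = 4.35% − 3.75% = +0.60 pp.

The unemployment rate changed by +0.60 percentage points.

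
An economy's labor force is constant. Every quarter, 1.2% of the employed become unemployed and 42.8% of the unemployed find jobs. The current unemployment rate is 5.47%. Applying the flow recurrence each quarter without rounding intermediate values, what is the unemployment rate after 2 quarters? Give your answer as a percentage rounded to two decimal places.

Unemployment rate after two quarters ≈ 3.59%.

With a fixed labor force, u_{t+1} = u_t + s·(1−u_t) − f·u_t = u_t·(1−s−f) + s.
Here 1−s−f = 0.560 and s = 0.012.
u_1 = 0.054700 × 0.560 + 0.012 = 0.042632.
u_2 = 0.042632 × 0.560 + 0.012 = 0.035874.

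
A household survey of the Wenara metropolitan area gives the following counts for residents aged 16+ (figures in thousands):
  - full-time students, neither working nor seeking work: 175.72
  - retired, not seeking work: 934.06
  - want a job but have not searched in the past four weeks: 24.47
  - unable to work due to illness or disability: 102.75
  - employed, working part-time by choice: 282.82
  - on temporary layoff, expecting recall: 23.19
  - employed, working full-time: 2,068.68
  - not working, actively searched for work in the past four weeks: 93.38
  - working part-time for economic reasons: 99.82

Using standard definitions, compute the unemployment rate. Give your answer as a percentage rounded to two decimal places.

Unemployment rate ≈ 4.54%.

Employed = 282.82 + 2,068.68 + 99.82 = 2,451.32 thousand (anyone who worked, including part-time for economic reasons, counts as employed).
Unemployed = 23.19 + 93.38 = 116.57 thousand (jobless and actively searching, or on temporary layoff).
Labor force = 2,451.32 + 116.57 = 2,567.89 thousand.
Unemployment rate = 116.57 / 2,567.89 = 4.54%.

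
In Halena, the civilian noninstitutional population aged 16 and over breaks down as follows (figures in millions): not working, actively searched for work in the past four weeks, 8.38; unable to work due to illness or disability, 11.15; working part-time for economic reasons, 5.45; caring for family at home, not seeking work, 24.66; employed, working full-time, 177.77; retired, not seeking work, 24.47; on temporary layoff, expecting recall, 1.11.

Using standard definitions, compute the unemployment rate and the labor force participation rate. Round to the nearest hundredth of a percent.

Unemployment rate ≈ 4.92%; labor force participation rate ≈ 76.17%.

Employed = 5.45 + 177.77 = 183.22 million (anyone who worked, including part-time for economic reasons, counts as employed).
Unemployed = 8.38 + 1.11 = 9.49 million (jobless and actively searching, or on temporary layoff).
Labor force = 183.22 + 9.49 = 192.71 million.
Not in labor force = 11.15 + 24.66 + 24.47 = 60.28 million (those not working and not actively searching are outside the labor force).
Civilian working-age population = 192.71 + 60.28 = 252.99 million.
Unemployment rate = 9.49 / 192.71 = 4.92%.
Labor force participation rate = 192.71 / 252.99 = 76.17%.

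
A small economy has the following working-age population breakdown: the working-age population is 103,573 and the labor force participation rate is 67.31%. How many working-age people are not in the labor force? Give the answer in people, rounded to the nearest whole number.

About 33,858 are not in the labor force.

Share not in the labor force = 1 − 0.6731 = 0.3269.
Not in labor force = 0.3269 × 103,573 ≈ 33,858.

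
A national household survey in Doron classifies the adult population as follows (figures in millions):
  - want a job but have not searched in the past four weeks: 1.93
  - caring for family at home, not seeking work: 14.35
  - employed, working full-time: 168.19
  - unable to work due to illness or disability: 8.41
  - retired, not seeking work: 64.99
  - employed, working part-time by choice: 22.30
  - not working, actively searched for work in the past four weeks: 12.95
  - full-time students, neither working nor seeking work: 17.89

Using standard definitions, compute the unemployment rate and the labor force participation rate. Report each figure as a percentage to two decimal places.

Employed = 168.19 + 22.30 = 190.49 million.
Unemployed = 12.95 million.
Labor force = 190.49 + 12.95 = 203.44 million.
Not in labor force = 1.93 + 14.35 + 8.41 + 64.99 + 17.89 = 107.57 million (those not working and not actively searching are outside the labor force — including those who want a job but have given up searching).
Civilian working-age population = 203.44 + 107.57 = 311.01 million.
Unemployment rate = 12.95 / 203.44 = 6.37%.
Labor force participation rate = 203.44 / 311.01 = 65.41%.

Unemployment rate ≈ 6.37%; labor force participation rate ≈ 65.41%.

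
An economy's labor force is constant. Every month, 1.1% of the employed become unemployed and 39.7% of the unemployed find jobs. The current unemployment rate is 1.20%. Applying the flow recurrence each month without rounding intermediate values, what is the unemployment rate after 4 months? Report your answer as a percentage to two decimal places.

With a fixed labor force, u_{t+1} = u_t + s·(1−u_t) − f·u_t = u_t·(1−s−f) + s.
Here 1−s−f = 0.592 and s = 0.011.
u_1 = 0.012000 × 0.592 + 0.011 = 0.018104.
u_2 = 0.018104 × 0.592 + 0.011 = 0.021718.
u_3 = 0.021718 × 0.592 + 0.011 = 0.023857.
u_4 = 0.023857 × 0.592 + 0.011 = 0.025123.

Unemployment rate after four months ≈ 2.51%.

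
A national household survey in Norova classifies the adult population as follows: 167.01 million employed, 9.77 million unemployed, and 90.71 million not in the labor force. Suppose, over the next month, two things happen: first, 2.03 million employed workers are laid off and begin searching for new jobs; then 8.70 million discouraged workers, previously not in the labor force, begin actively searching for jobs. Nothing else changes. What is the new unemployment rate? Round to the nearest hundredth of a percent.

Initially, labor force = 167.01 + 9.77 = 176.78 million, so u = 9.77/176.78 = 5.53%.
After the first change, employed falls and unemployed rises by 2.03; labor force unchanged → E = 164.98, U = 11.80, labor force = 176.78 million.
After the second change, unemployed and labor force both rise by 8.70 → E = 164.98, U = 20.50, labor force = 185.48 million.
New unemployment rate = 20.50 / 185.48 = 11.05%.

New unemployment rate ≈ 11.05%.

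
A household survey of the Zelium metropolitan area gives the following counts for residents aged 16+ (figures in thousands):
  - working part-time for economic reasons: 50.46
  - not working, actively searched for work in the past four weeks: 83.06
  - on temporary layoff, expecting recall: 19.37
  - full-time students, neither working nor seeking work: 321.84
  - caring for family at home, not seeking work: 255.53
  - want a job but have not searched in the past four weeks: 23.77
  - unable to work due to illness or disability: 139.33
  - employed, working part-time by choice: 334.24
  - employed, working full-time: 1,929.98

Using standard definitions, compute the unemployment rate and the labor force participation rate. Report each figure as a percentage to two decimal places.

Employed = 50.46 + 334.24 + 1,929.98 = 2,314.68 thousand (anyone who worked, including part-time for economic reasons, counts as employed).
Unemployed = 83.06 + 19.37 = 102.43 thousand (jobless and actively searching, or on temporary layoff).
Labor force = 2,314.68 + 102.43 = 2,417.11 thousand.
Not in labor force = 321.84 + 255.53 + 23.77 + 139.33 = 740.47 thousand (those not working and not actively searching are outside the labor force — including those who want a job but have given up searching).
Civilian working-age population = 2,417.11 + 740.47 = 3,157.58 thousand.
Unemployment rate = 102.43 / 2,417.11 = 4.24%.
Labor force participation rate = 2,417.11 / 3,157.58 = 76.55%.

Unemployment rate ≈ 4.24%; labor force participation rate ≈ 76.55%.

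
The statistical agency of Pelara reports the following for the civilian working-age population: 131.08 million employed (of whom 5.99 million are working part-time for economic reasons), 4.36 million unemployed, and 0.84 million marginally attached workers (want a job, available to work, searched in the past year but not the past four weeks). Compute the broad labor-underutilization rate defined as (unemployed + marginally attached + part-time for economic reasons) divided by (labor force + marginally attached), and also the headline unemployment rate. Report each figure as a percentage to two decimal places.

Labor force = 131.08 + 4.36 = 135.44 million.
Numerator = 4.36 + 0.84 + 5.99 = 11.19 million.
Denominator = 135.44 + 0.84 = 136.28 million.
Broad rate = 11.19 / 136.28 = 8.21%.
Headline unemployment rate = 4.36 / 135.44 = 3.22%.

Broad underutilization rate ≈ 8.21%; headline unemployment rate ≈ 3.22%.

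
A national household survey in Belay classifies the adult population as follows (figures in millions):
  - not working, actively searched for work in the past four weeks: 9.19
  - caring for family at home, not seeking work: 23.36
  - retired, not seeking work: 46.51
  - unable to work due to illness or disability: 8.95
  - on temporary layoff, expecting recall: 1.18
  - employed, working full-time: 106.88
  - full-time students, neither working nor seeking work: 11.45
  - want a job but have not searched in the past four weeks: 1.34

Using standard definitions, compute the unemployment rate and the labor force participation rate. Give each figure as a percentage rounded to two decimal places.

Unemployment rate ≈ 8.84%; labor force participation rate ≈ 56.14%.

Employed = 106.88 million.
Unemployed = 9.19 + 1.18 = 10.37 million (jobless and actively searching, or on temporary layoff).
Labor force = 106.88 + 10.37 = 117.25 million.
Not in labor force = 23.36 + 46.51 + 8.95 + 11.45 + 1.34 = 91.61 million (those not working and not actively searching are outside the labor force — including those who want a job but have given up searching).
Civilian working-age population = 117.25 + 91.61 = 208.86 million.
Unemployment rate = 10.37 / 117.25 = 8.84%.
Labor force participation rate = 117.25 / 208.86 = 56.14%.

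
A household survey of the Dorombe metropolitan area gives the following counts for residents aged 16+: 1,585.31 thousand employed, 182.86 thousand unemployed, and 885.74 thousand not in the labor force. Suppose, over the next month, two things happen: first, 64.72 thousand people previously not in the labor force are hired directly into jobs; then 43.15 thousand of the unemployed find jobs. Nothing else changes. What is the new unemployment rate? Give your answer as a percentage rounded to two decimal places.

Initially, labor force = 1,585.31 + 182.86 = 1,768.17 thousand, so u = 182.86/1,768.17 = 10.34%.
After the first change, employed and labor force both rise by 64.72; unemployed unchanged → E = 1,650.03, U = 182.86, labor force = 1,832.89 thousand.
After the second change, unemployed falls and employed rises by 43.15; labor force unchanged → E = 1,693.18, U = 139.71, labor force = 1,832.89 thousand.
New unemployment rate = 139.71 / 1,832.89 = 7.62%.

New unemployment rate ≈ 7.62%.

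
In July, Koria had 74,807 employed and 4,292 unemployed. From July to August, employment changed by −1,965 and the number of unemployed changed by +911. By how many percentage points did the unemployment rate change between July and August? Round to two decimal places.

July: labor force = 74,807 + 4,292 = 79,099; u = 4,292/79,099 = 5.43%.
August: labor force = 72,842 + 5,203 = 78,045; u = 5,203/78,045 = 6.67%.
Change = 6.67% − 5.43% = +1.24 pp.

The unemployment rate changed by +1.24 percentage points.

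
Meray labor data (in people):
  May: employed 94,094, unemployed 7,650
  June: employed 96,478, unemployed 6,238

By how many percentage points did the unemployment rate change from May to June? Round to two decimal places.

The unemployment rate changed by −1.45 percentage points.

May: labor force = 94,094 + 7,650 = 101,744; u = 7,650/101,744 = 7.52%.
June: labor force = 96,478 + 6,238 = 102,716; u = 6,238/102,716 = 6.07%.
Change = 6.07% − 7.52% = −1.45 pp.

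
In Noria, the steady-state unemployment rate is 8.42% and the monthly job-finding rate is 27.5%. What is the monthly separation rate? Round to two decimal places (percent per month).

From u* = s/(s+f): s = u·f/(1−u).
s = 0.0842 × 27.5 / (1 − 0.0842) = 2.3155 / 0.9158 ≈ 2.53% per month.

Separation rate ≈ 2.53% per month.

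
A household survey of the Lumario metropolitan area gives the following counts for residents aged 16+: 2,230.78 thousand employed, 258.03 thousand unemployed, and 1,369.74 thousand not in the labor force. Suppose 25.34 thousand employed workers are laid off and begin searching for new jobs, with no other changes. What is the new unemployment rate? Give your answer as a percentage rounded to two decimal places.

New unemployment rate ≈ 11.39%.

Initially, labor force = 2,230.78 + 258.03 = 2,488.81 thousand, so u = 258.03/2,488.81 = 10.37%.
After the change, employed falls and unemployed rises by 25.34; labor force unchanged → E = 2,205.44, U = 283.37, labor force = 2,488.81 thousand.
New unemployment rate = 283.37 / 2,488.81 = 11.39%.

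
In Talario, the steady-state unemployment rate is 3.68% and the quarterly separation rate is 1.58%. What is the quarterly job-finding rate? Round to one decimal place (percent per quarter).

Job-finding rate ≈ 41.4% per quarter.

From u* = s/(s+f): f = s·(1−u)/u.
f = 1.58 × (1 − 0.0368) / 0.0368 = 1.5219 / 0.0368 ≈ 41.4% per quarter.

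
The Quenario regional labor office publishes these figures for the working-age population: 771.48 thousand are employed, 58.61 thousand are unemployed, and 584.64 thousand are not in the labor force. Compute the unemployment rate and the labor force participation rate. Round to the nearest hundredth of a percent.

Labor force = employed + unemployed = 771.48 + 58.61 = 830.09 thousand.
Working-age population = 830.09 + 584.64 = 1,414.73 thousand.
Unemployment rate = 58.61 / 830.09 = 7.06%.
Labor force participation rate = 830.09 / 1,414.73 = 58.67%.

Unemployment rate ≈ 7.06%; labor force participation rate ≈ 58.67%.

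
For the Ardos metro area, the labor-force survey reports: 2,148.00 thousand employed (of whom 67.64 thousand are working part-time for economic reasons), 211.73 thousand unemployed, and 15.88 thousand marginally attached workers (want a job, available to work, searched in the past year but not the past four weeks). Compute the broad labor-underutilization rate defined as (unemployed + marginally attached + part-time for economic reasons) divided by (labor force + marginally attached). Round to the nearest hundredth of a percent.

Broad underutilization rate ≈ 12.43%.

Labor force = 2,148.00 + 211.73 = 2,359.73 thousand.
Numerator = 211.73 + 15.88 + 67.64 = 295.25 thousand.
Denominator = 2,359.73 + 15.88 = 2,375.61 thousand.
Broad rate = 295.25 / 2,375.61 = 12.43%.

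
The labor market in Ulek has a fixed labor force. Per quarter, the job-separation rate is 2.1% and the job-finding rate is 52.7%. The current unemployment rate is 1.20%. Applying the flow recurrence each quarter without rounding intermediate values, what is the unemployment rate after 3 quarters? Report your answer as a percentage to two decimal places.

Unemployment rate after three quarters ≈ 3.59%.

With a fixed labor force, u_{t+1} = u_t + s·(1−u_t) − f·u_t = u_t·(1−s−f) + s.
Here 1−s−f = 0.452 and s = 0.021.
u_1 = 0.012000 × 0.452 + 0.021 = 0.026424.
u_2 = 0.026424 × 0.452 + 0.021 = 0.032944.
u_3 = 0.032944 × 0.452 + 0.021 = 0.035891.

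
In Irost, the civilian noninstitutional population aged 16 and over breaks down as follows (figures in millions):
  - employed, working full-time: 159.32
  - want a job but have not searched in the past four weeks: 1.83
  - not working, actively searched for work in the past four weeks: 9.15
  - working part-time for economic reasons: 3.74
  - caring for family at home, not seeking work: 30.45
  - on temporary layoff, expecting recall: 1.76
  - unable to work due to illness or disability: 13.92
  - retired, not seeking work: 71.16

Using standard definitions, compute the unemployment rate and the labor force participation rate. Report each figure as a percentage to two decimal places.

Employed = 159.32 + 3.74 = 163.06 million (anyone who worked, including part-time for economic reasons, counts as employed).
Unemployed = 9.15 + 1.76 = 10.91 million (jobless and actively searching, or on temporary layoff).
Labor force = 163.06 + 10.91 = 173.97 million.
Not in labor force = 1.83 + 30.45 + 13.92 + 71.16 = 117.36 million (those not working and not actively searching are outside the labor force — including those who want a job but have given up searching).
Civilian working-age population = 173.97 + 117.36 = 291.33 million.
Unemployment rate = 10.91 / 173.97 = 6.27%.
Labor force participation rate = 173.97 / 291.33 = 59.72%.

Unemployment rate ≈ 6.27%; labor force participation rate ≈ 59.72%.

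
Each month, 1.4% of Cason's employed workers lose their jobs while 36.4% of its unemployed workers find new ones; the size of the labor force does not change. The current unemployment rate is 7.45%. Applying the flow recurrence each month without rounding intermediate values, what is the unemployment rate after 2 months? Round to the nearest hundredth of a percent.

Unemployment rate after two months ≈ 5.15%.

With a fixed labor force, u_{t+1} = u_t + s·(1−u_t) − f·u_t = u_t·(1−s−f) + s.
Here 1−s−f = 0.622 and s = 0.014.
u_1 = 0.074500 × 0.622 + 0.014 = 0.060339.
u_2 = 0.060339 × 0.622 + 0.014 = 0.051531.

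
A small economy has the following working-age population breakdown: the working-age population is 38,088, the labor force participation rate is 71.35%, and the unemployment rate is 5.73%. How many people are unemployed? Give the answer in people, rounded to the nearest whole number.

Labor force = 0.7135 × 38,088 = 27,176.
Unemployed = 0.0573 × 27,176 ≈ 1,557.

About 1,557 are unemployed.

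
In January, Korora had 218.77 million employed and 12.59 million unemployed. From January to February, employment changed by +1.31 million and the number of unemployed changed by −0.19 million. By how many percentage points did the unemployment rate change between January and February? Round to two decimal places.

The unemployment rate changed by −0.11 percentage points.

January: labor force = 218.77 + 12.59 = 231.36; u = 12.59/231.36 = 5.44%.
February: labor force = 220.08 + 12.40 = 232.48; u = 12.40/232.48 = 5.33%.
Change = 5.33% − 5.44% = −0.11 pp.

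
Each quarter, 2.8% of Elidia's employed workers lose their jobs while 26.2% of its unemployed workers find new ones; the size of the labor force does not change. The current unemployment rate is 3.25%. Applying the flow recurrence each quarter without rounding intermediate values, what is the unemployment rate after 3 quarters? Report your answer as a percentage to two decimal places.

With a fixed labor force, u_{t+1} = u_t + s·(1−u_t) − f·u_t = u_t·(1−s−f) + s.
Here 1−s−f = 0.710 and s = 0.028.
u_1 = 0.032500 × 0.710 + 0.028 = 0.051075.
u_2 = 0.051075 × 0.710 + 0.028 = 0.064263.
u_3 = 0.064263 × 0.710 + 0.028 = 0.073627.

Unemployment rate after three quarters ≈ 7.36%.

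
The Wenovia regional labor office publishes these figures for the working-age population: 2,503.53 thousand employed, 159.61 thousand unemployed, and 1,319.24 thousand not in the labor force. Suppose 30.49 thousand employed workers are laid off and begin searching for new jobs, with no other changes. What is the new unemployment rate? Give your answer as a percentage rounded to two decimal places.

Initially, labor force = 2,503.53 + 159.61 = 2,663.14 thousand, so u = 159.61/2,663.14 = 5.99%.
After the change, employed falls and unemployed rises by 30.49; labor force unchanged → E = 2,473.04, U = 190.10, labor force = 2,663.14 thousand.
New unemployment rate = 190.10 / 2,663.14 = 7.14%.

New unemployment rate ≈ 7.14%.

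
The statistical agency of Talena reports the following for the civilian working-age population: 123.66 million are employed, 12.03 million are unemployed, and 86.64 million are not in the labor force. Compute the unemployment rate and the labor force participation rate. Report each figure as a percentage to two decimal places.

Unemployment rate ≈ 8.87%; labor force participation rate ≈ 61.03%.

Labor force = employed + unemployed = 123.66 + 12.03 = 135.69 million.
Working-age population = 135.69 + 86.64 = 222.33 million.
Unemployment rate = 12.03 / 135.69 = 8.87%.
Labor force participation rate = 135.69 / 222.33 = 61.03%.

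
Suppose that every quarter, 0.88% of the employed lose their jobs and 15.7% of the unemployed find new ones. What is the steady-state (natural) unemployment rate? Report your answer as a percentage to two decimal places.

At steady state the flows balance: s·E = f·U, so U/(E+U) = s/(s+f).
u* = 0.88 / (0.88 + 15.7) = 0.88 / 16.58 = 5.31%.

Steady-state unemployment rate ≈ 5.31%.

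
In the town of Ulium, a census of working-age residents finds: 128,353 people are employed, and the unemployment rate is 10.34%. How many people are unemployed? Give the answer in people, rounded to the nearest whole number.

Let U be the number unemployed. The labor force is E + U, and U/(E+U) = 0.1034.
So U = 0.1034 × 128,353 / (1 − 0.1034) = 13271.70 / 0.8966 ≈ 14,802.

About 14,802 are unemployed.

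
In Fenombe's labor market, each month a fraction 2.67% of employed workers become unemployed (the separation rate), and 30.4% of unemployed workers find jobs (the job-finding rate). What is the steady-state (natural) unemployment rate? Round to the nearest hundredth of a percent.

Steady-state unemployment rate ≈ 8.07%.

At steady state the flows balance: s·E = f·U, so U/(E+U) = s/(s+f).
u* = 2.67 / (2.67 + 30.4) = 2.67 / 33.07 = 8.07%.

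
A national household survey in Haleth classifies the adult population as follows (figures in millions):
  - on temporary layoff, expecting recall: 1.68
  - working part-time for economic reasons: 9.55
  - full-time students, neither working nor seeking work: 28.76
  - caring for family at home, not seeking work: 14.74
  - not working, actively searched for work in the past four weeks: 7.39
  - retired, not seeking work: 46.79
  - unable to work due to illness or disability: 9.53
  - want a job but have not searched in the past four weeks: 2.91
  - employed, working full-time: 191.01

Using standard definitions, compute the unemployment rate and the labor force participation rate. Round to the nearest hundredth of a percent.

Unemployment rate ≈ 4.33%; labor force participation rate ≈ 67.11%.

Employed = 9.55 + 191.01 = 200.56 million (anyone who worked, including part-time for economic reasons, counts as employed).
Unemployed = 1.68 + 7.39 = 9.07 million (jobless and actively searching, or on temporary layoff).
Labor force = 200.56 + 9.07 = 209.63 million.
Not in labor force = 28.76 + 14.74 + 46.79 + 9.53 + 2.91 = 102.73 million (those not working and not actively searching are outside the labor force — including those who want a job but have given up searching).
Civilian working-age population = 209.63 + 102.73 = 312.36 million.
Unemployment rate = 9.07 / 209.63 = 4.33%.
Labor force participation rate = 209.63 / 312.36 = 67.11%.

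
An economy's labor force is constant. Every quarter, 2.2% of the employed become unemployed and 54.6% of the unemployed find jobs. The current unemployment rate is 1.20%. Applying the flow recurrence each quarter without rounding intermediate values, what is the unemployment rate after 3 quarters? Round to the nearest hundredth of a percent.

Unemployment rate after three quarters ≈ 3.66%.

With a fixed labor force, u_{t+1} = u_t + s·(1−u_t) − f·u_t = u_t·(1−s−f) + s.
Here 1−s−f = 0.432 and s = 0.022.
u_1 = 0.012000 × 0.432 + 0.022 = 0.027184.
u_2 = 0.027184 × 0.432 + 0.022 = 0.033743.
u_3 = 0.033743 × 0.432 + 0.022 = 0.036577.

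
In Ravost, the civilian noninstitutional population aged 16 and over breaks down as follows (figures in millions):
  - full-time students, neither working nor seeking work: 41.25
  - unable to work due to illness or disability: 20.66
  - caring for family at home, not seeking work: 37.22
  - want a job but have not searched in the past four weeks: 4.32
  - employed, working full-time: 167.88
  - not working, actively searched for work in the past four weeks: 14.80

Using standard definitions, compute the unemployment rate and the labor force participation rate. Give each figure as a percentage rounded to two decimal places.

Unemployment rate ≈ 8.10%; labor force participation rate ≈ 63.85%.

Employed = 167.88 million.
Unemployed = 14.80 million.
Labor force = 167.88 + 14.80 = 182.68 million.
Not in labor force = 41.25 + 20.66 + 37.22 + 4.32 = 103.45 million (those not working and not actively searching are outside the labor force — including those who want a job but have given up searching).
Civilian working-age population = 182.68 + 103.45 = 286.13 million.
Unemployment rate = 14.80 / 182.68 = 8.10%.
Labor force participation rate = 182.68 / 286.13 = 63.85%.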